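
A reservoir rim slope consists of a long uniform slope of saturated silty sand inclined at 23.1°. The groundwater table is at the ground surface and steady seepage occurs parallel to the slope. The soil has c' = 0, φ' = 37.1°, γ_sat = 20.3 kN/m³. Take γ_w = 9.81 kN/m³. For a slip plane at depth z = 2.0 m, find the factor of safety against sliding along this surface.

With seepage parallel to the slope and the water table at the surface, the effective normal stress on the slip plane uses the buoyant unit weight γ' = γ_sat − γ_w while the driving shear stress uses γ_sat:
FS = [c' + γ' z cos²β tanφ'] / [γ_sat z sinβ cosβ]
(For c' = 0 this reduces to FS = (γ'/γ_sat)·tanφ'/tanβ.)
γ' = 20.3 − 9.81 = 10.49 kN/m³
Numerator = 0.0 + 10.49·2.0·cos²23.1°·tan37.1° = 0.0 + 10.49·2.0·0.8461·0.7563 = 13.425 kPa
Denominator = 20.3·2.0·sin23.1°·cos23.1° = 20.3·2.0·0.3923·0.9198 = 14.652 kPa
FS = 13.425 / 14.652 = 0.916

FS = 0.92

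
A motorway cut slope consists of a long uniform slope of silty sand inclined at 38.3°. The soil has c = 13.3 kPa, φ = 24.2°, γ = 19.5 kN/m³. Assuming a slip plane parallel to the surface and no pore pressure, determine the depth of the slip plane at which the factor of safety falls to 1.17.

z = 2.33 m

Setting FS = 1.17 in FS = [c + γz cos²β tanφ] / [γz sinβ cosβ] and solving for z:
z = c / [γ cosβ (FS·sinβ − cosβ·tanφ)]
  = 13.3 / [19.5·cos38.3°·(1.17·sin38.3° − cos38.3°·tan24.2°)]
  = 13.3 / [19.5·0.7848·(1.17·0.6198 − 0.7848·0.4494)]
  = 13.3 / 5.6996 = 2.333 m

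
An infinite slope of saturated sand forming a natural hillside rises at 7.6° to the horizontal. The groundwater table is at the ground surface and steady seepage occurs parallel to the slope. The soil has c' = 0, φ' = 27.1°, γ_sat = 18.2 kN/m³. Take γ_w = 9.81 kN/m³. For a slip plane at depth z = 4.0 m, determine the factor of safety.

With seepage parallel to the slope and the water table at the surface, the effective normal stress on the slip plane uses the buoyant unit weight γ' = γ_sat − γ_w while the driving shear stress uses γ_sat:
FS = [c' + γ' z cos²β tanφ'] / [γ_sat z sinβ cosβ]
(For c' = 0 this reduces to FS = (γ'/γ_sat)·tanφ'/tanβ.)
γ' = 18.2 − 9.81 = 8.39 kN/m³
Numerator = 0.0 + 8.39·4.0·cos²7.6°·tan27.1° = 0.0 + 8.39·4.0·0.9825·0.5117 = 16.873 kPa
Denominator = 18.2·4.0·sin7.6°·cos7.6° = 18.2·4.0·0.1323·0.9912 = 9.544 kPa
FS = 16.873 / 9.544 = 1.768

FS = 1.77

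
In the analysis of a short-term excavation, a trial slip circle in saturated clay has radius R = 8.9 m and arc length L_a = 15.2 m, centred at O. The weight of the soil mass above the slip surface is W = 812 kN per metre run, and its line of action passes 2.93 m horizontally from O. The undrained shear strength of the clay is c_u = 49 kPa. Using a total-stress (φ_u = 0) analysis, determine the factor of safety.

FS = 2.79

Taking moments about the centre O, the resisting moment is provided by the undrained shear strength acting along the arc:
M_R = c_u·L_a·R = 49·15.20·8.9 = 6628.7 kN·m/m
M_D = W·d = 812·2.93 = 2379.2 kN·m/m
FS = M_R / M_D = 6628.7 / 2379.2 = 2.786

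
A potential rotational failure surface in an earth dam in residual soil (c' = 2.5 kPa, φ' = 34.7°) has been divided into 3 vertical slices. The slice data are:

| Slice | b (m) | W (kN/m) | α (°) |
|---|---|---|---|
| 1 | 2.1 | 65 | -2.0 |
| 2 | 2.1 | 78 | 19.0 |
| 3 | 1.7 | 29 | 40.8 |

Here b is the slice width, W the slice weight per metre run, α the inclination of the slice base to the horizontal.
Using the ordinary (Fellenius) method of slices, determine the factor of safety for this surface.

FS = 3.03

Ordinary method of slices: FS = Σ[c'·Δl_i + (W_i cosα_i)·tanφ'] / Σ W_i sinα_i, with Δl_i = b_i / cosα_i.
Slice 1: Δl = 2.1/cos(-2.0°) = 2.101 m; N'_1 = 65·cos(-2.0°) = 65.0; c'Δl = 5.25; W sinα = -2.3
Slice 2: Δl = 2.1/cos19.0° = 2.221 m; N'_2 = 78·cos19.0° = 73.8; c'Δl = 5.55; W sinα = 25.4
Slice 3: Δl = 1.7/cos40.8° = 2.246 m; N'_3 = 29·cos40.8° = 22.0; c'Δl = 5.61; W sinα = 18.9
Σc'Δl = 16.4 kN/m; ΣN' = 160.7 kN/m; ΣW sinα = 42.1 kN/m
Resisting = 16.4 + 160.7·tan34.7° = 16.4 + 111.2 = 127.7 kN/m
FS = 127.7 / 42.1 = 3.034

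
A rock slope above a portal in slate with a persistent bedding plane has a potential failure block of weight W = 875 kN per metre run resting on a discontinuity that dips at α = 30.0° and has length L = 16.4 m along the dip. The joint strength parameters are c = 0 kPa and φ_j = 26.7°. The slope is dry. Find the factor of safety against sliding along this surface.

FS = 0.87

Resolving the block weight along and normal to the plane and applying the Mohr–Coulomb strength on the joint:
N' = W cosα = 875·cos30.0° = 757.8 kN/m
Driving force T = W sinα = 875·sin30.0° = 437.5 kN/m
Resisting force R = c·L + N'·tanφ_j = 0·16.4 + 757.8·tan26.7° = 0.0 + 381.1 = 381.1 kN/m
FS = R / T = 381.1 / 437.5 = 0.871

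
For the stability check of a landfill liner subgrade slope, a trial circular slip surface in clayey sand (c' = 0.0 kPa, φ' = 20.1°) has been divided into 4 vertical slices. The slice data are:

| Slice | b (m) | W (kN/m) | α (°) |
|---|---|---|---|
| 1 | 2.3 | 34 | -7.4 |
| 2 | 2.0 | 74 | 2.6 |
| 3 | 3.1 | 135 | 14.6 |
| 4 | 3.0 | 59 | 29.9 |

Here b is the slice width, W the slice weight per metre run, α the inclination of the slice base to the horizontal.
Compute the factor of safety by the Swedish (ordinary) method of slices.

FS = 1.70

Ordinary method of slices: FS = Σ[c'·Δl_i + (W_i cosα_i)·tanφ'] / Σ W_i sinα_i, with Δl_i = b_i / cosα_i.
Slice 1: Δl = 2.3/cos(-7.4°) = 2.319 m; N'_1 = 34·cos(-7.4°) = 33.7; c'Δl = 0.00; W sinα = -4.4
Slice 2: Δl = 2.0/cos2.6° = 2.002 m; N'_2 = 74·cos2.6° = 73.9; c'Δl = 0.00; W sinα = 3.4
Slice 3: Δl = 3.1/cos14.6° = 3.203 m; N'_3 = 135·cos14.6° = 130.6; c'Δl = 0.00; W sinα = 34.0
Slice 4: Δl = 3.0/cos29.9° = 3.461 m; N'_4 = 59·cos29.9° = 51.1; c'Δl = 0.00; W sinα = 29.4
Σc'Δl = 0.0 kN/m; ΣN' = 289.4 kN/m; ΣW sinα = 62.4 kN/m
Resisting = 0.0 + 289.4·tan20.1° = 0.0 + 105.9 = 105.9 kN/m
FS = 105.9 / 62.4 = 1.697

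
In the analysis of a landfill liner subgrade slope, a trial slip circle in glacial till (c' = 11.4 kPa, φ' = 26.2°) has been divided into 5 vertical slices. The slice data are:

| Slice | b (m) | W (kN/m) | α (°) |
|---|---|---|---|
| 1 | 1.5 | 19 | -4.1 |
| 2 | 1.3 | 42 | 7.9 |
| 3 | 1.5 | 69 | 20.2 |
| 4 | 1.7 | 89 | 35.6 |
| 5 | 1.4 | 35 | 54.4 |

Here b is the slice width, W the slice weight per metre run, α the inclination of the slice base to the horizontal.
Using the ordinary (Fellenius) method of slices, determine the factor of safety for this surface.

Ordinary method of slices: FS = Σ[c'·Δl_i + (W_i cosα_i)·tanφ'] / Σ W_i sinα_i, with Δl_i = b_i / cosα_i.
Slice 1: Δl = 1.5/cos(-4.1°) = 1.504 m; N'_1 = 19·cos(-4.1°) = 19.0; c'Δl = 17.14; W sinα = -1.4
Slice 2: Δl = 1.3/cos7.9° = 1.312 m; N'_2 = 42·cos7.9° = 41.6; c'Δl = 14.96; W sinα = 5.8
Slice 3: Δl = 1.5/cos20.2° = 1.598 m; N'_3 = 69·cos20.2° = 64.8; c'Δl = 18.22; W sinα = 23.8
Slice 4: Δl = 1.7/cos35.6° = 2.091 m; N'_4 = 89·cos35.6° = 72.4; c'Δl = 23.83; W sinα = 51.8
Slice 5: Δl = 1.4/cos54.4° = 2.405 m; N'_5 = 35·cos54.4° = 20.4; c'Δl = 27.42; W sinα = 28.5
Σc'Δl = 101.6 kN/m; ΣN' = 218.0 kN/m; ΣW sinα = 108.5 kN/m
Resisting = 101.6 + 218.0·tan26.2° = 101.6 + 107.3 = 208.9 kN/m
FS = 208.9 / 108.5 = 1.925

FS = 1.92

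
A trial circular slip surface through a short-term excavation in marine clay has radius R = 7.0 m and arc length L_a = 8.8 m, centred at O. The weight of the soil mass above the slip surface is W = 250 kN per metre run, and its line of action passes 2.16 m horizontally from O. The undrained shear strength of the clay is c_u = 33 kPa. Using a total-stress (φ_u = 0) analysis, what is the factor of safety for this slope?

Taking moments about the centre O, the resisting moment is provided by the undrained shear strength acting along the arc:
M_R = c_u·L_a·R = 33·8.80·7.0 = 2032.8 kN·m/m
M_D = W·d = 250·2.16 = 540.0 kN·m/m
FS = M_R / M_D = 2032.8 / 540.0 = 3.764

FS = 3.76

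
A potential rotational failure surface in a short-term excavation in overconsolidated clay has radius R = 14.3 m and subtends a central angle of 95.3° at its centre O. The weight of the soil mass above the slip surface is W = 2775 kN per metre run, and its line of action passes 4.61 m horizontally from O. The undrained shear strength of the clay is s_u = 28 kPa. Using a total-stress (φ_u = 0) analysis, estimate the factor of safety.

FS = 0.74

Taking moments about the centre O, the resisting moment is provided by the undrained shear strength acting along the arc:
Arc length L_a = R·θ = 14.3·(95.3°·π/180) = 14.3·1.6633 = 23.79 m
M_R = s_u·L_a·R = 28·23.79·14.3 = 9523.6 kN·m/m
M_D = W·d = 2775·4.61 = 12792.8 kN·m/m
FS = M_R / M_D = 9523.6 / 12792.8 = 0.744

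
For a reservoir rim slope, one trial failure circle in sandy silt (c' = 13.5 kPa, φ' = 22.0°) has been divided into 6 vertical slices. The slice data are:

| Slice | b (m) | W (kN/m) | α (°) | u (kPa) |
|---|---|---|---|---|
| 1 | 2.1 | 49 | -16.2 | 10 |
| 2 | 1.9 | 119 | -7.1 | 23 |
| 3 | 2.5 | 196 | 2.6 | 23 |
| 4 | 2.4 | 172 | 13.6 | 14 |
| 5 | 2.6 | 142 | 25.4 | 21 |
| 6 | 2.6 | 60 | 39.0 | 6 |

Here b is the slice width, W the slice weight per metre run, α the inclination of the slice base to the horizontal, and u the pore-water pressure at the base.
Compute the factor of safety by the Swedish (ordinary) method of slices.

Ordinary method of slices: FS = Σ[c'·Δl_i + (W_i cosα_i − u_i·Δl_i)·tanφ'] / Σ W_i sinα_i, with Δl_i = b_i / cosα_i.
Slice 1: Δl = 2.1/cos(-16.2°) = 2.187 m; N'_1 = 49·cos(-16.2°) − 10·2.187 = 25.2; c'Δl = 29.52; W sinα = -13.7
Slice 2: Δl = 1.9/cos(-7.1°) = 1.915 m; N'_2 = 119·cos(-7.1°) − 23·1.915 = 74.0; c'Δl = 25.85; W sinα = -14.7
Slice 3: Δl = 2.5/cos2.6° = 2.503 m; N'_3 = 196·cos2.6° − 23·2.503 = 138.2; c'Δl = 33.78; W sinα = 8.9
Slice 4: Δl = 2.4/cos13.6° = 2.469 m; N'_4 = 172·cos13.6° − 14·2.469 = 132.6; c'Δl = 33.33; W sinα = 40.4
Slice 5: Δl = 2.6/cos25.4° = 2.878 m; N'_5 = 142·cos25.4° − 21·2.878 = 67.8; c'Δl = 38.86; W sinα = 60.9
Slice 6: Δl = 2.6/cos39.0° = 3.346 m; N'_6 = 60·cos39.0° − 6·3.346 = 26.6; c'Δl = 45.17; W sinα = 37.8
Σc'Δl = 206.5 kN/m; ΣN' = 464.5 kN/m; ΣW sinα = 119.6 kN/m
Resisting = 206.5 + 464.5·tan22.0° = 206.5 + 187.7 = 394.2 kN/m
FS = 394.2 / 119.6 = 3.295

FS = 3.30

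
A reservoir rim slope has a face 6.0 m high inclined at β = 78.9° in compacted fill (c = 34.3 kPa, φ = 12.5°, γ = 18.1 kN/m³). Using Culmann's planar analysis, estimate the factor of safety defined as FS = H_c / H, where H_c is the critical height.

FS = 2.02

H_c = (4c/γ) · sinβ cosφ / [1 − cos(β − φ)]
    = (4·34.3/18.1) · sin78.9°·cos12.5° / [1 − cos66.4°]
    = 7.580 · 0.9580 / 0.5997 = 12.11 m
FS = H_c / H = 12.11 / 6.0 = 2.018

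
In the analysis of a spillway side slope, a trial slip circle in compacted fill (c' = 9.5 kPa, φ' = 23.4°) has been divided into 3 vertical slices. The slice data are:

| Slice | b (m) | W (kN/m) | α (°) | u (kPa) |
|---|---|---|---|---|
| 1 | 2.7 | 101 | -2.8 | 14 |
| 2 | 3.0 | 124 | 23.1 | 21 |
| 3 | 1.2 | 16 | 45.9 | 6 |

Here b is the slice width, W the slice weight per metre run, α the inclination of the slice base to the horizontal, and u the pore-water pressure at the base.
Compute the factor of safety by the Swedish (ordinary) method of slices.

FS = 2.18

Ordinary method of slices: FS = Σ[c'·Δl_i + (W_i cosα_i − u_i·Δl_i)·tanφ'] / Σ W_i sinα_i, with Δl_i = b_i / cosα_i.
Slice 1: Δl = 2.7/cos(-2.8°) = 2.703 m; N'_1 = 101·cos(-2.8°) − 14·2.703 = 63.0; c'Δl = 25.68; W sinα = -4.9
Slice 2: Δl = 3.0/cos23.1° = 3.262 m; N'_2 = 124·cos23.1° − 21·3.262 = 45.6; c'Δl = 30.98; W sinα = 48.6
Slice 3: Δl = 1.2/cos45.9° = 1.724 m; N'_3 = 16·cos45.9° − 6·1.724 = 0.8; c'Δl = 16.38; W sinα = 11.5
Σc'Δl = 73.0 kN/m; ΣN' = 109.4 kN/m; ΣW sinα = 55.2 kN/m
Resisting = 73.0 + 109.4·tan23.4° = 73.0 + 47.3 = 120.4 kN/m
FS = 120.4 / 55.2 = 2.181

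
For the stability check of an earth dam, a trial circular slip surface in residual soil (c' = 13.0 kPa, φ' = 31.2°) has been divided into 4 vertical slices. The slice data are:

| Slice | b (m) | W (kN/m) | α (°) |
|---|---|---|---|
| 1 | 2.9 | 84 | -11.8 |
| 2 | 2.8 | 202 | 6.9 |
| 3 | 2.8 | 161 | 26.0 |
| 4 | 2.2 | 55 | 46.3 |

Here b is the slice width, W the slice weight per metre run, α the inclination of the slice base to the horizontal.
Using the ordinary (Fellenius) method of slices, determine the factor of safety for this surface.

Ordinary method of slices: FS = Σ[c'·Δl_i + (W_i cosα_i)·tanφ'] / Σ W_i sinα_i, with Δl_i = b_i / cosα_i.
Slice 1: Δl = 2.9/cos(-11.8°) = 2.963 m; N'_1 = 84·cos(-11.8°) = 82.2; c'Δl = 38.51; W sinα = -17.2
Slice 2: Δl = 2.8/cos6.9° = 2.820 m; N'_2 = 202·cos6.9° = 200.5; c'Δl = 36.67; W sinα = 24.3
Slice 3: Δl = 2.8/cos26.0° = 3.115 m; N'_3 = 161·cos26.0° = 144.7; c'Δl = 40.50; W sinα = 70.6
Slice 4: Δl = 2.2/cos46.3° = 3.184 m; N'_4 = 55·cos46.3° = 38.0; c'Δl = 41.40; W sinα = 39.8
Σc'Δl = 157.1 kN/m; ΣN' = 465.5 kN/m; ΣW sinα = 117.4 kN/m
Resisting = 157.1 + 465.5·tan31.2° = 157.1 + 281.9 = 439.0 kN/m
FS = 439.0 / 117.4 = 3.738

FS = 3.74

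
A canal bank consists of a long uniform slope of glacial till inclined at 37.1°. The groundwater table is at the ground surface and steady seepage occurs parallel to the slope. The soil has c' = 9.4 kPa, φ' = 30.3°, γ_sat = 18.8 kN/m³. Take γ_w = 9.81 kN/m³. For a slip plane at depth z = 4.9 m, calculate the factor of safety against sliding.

FS = 0.58

With seepage parallel to the slope and the water table at the surface, the effective normal stress on the slip plane uses the buoyant unit weight γ' = γ_sat − γ_w while the driving shear stress uses γ_sat:
FS = [c' + γ' z cos²β tanφ'] / [γ_sat z sinβ cosβ]
γ' = 18.8 − 9.81 = 8.99 kN/m³
Numerator = 9.4 + 8.99·4.9·cos²37.1°·tan30.3° = 9.4 + 8.99·4.9·0.6361·0.5844 = 25.775 kPa
Denominator = 18.8·4.9·sin37.1°·cos37.1° = 18.8·4.9·0.6032·0.7976 = 44.320 kPa
FS = 25.775 / 44.320 = 0.582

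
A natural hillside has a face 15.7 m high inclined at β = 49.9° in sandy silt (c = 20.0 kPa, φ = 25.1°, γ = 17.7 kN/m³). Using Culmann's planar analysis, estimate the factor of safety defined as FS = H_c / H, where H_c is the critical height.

H_c = (4c/γ) · sinβ cosφ / [1 − cos(β − φ)]
    = (4·20.0/17.7) · sin49.9°·cos25.1° / [1 − cos24.8°]
    = 4.520 · 0.6927 / 0.0922 = 33.95 m
FS = H_c / H = 33.95 / 15.7 = 2.162

FS = 2.16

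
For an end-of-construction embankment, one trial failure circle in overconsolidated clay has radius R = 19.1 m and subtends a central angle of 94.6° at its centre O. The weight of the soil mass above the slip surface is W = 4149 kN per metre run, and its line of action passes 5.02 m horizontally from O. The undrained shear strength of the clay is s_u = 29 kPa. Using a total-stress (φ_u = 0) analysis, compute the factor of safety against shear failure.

FS = 0.84

Taking moments about the centre O, the resisting moment is provided by the undrained shear strength acting along the arc:
Arc length L_a = R·θ = 19.1·(94.6°·π/180) = 19.1·1.6511 = 31.54 m
M_R = s_u·L_a·R = 29·31.54·19.1 = 17467.6 kN·m/m
M_D = W·d = 4149·5.02 = 20828.0 kN·m/m
FS = M_R / M_D = 17467.6 / 20828.0 = 0.839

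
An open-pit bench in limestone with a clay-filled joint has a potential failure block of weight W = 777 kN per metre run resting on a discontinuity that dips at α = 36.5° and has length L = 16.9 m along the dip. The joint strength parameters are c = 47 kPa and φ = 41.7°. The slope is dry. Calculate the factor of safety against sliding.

Resolving the block weight along and normal to the plane and applying the Mohr–Coulomb strength on the joint:
N' = W cosα = 777·cos36.5° = 624.6 kN/m
Driving force T = W sinα = 777·sin36.5° = 462.2 kN/m
Resisting force R = c·L + N'·tanφ = 47·16.9 + 624.6·tan41.7° = 794.3 + 556.5 = 1350.8 kN/m
FS = R / T = 1350.8 / 462.2 = 2.923

FS = 2.92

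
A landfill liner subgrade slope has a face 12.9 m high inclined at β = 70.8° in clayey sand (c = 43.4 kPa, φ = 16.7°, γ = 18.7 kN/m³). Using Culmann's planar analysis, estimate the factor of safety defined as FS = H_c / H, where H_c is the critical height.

H_c = (4c/γ) · sinβ cosφ / [1 − cos(β − φ)]
    = (4·43.4/18.7) · sin70.8°·cos16.7° / [1 − cos54.1°]
    = 9.283 · 0.9045 / 0.4136 = 20.30 m
FS = H_c / H = 20.30 / 12.9 = 1.574

FS = 1.57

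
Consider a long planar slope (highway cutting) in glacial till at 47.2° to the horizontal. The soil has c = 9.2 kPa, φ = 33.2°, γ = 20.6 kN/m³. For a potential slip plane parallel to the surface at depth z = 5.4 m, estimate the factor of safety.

FS = 0.77

For an infinite slope with a slip plane parallel to the surface (no pore pressure): FS = [c + γz cos²β tanφ] / [γz sinβ cosβ].
γz = 20.6·5.4 = 111.24 kN/m²
Numerator = 9.2 + 111.24·cos²47.2°·tan33.2° = 9.2 + 111.24·0.4616·0.6544 = 42.804 kPa
Denominator = 111.24·sin47.2°·cos47.2° = 111.24·0.7337·0.6794 = 55.456 kPa
FS = 42.804 / 55.456 = 0.772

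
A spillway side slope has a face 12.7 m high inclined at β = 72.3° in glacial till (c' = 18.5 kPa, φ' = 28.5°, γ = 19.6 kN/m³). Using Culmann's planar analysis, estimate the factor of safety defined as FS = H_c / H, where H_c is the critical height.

H_c = (4c'/γ) · sinβ cosφ' / [1 − cos(β − φ')]
    = (4·18.5/19.6) · sin72.3°·cos28.5° / [1 − cos43.8°]
    = 3.776 · 0.8372 / 0.2782 = 11.36 m
FS = H_c / H = 11.36 / 12.7 = 0.895

FS = 0.89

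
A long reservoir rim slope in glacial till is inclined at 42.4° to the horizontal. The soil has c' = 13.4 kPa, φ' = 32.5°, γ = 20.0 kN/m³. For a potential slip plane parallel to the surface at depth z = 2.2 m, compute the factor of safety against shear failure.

FS = 1.31

For an infinite slope with a slip plane parallel to the surface (no pore pressure): FS = [c' + γz cos²β tanφ'] / [γz sinβ cosβ].
γz = 20.0·2.2 = 44.00 kN/m²
Numerator = 13.4 + 44.00·cos²42.4°·tan32.5° = 13.4 + 44.00·0.5453·0.6371 = 28.686 kPa
Denominator = 44.00·sin42.4°·cos42.4° = 44.00·0.6743·0.7385 = 21.909 kPa
FS = 28.686 / 21.909 = 1.309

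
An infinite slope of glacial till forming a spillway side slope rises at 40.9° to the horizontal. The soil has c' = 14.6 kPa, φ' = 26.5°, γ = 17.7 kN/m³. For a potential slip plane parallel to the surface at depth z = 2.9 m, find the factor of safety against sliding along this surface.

For an infinite slope with a slip plane parallel to the surface (no pore pressure): FS = [c' + γz cos²β tanφ'] / [γz sinβ cosβ].
γz = 17.7·2.9 = 51.33 kN/m²
Numerator = 14.6 + 51.33·cos²40.9°·tan26.5° = 14.6 + 51.33·0.5713·0.4986 = 29.221 kPa
Denominator = 51.33·sin40.9°·cos40.9° = 51.33·0.6547·0.7559 = 25.403 kPa
FS = 29.221 / 25.403 = 1.150

FS = 1.15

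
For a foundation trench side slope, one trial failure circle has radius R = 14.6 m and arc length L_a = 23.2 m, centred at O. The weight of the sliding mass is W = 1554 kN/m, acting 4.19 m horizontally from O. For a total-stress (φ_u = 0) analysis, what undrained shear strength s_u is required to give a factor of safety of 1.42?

FS = s_u·L_a·R / (W·d), so s_u = FS·W·d / (L_a·R).
s_u = 1.42·1554·4.19 / (23.20·14.6) = 9246.0 / 338.72 = 27.30 kPa

s_u = 27.3 kPa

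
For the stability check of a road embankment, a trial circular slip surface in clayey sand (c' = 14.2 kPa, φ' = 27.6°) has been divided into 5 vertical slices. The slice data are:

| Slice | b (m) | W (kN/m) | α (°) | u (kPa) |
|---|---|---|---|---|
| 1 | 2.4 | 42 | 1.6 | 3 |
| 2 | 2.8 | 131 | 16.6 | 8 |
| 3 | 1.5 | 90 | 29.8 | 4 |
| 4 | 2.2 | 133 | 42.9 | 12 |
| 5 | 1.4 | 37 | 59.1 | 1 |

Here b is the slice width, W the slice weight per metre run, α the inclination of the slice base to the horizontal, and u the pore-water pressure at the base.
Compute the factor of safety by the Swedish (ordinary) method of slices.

Ordinary method of slices: FS = Σ[c'·Δl_i + (W_i cosα_i − u_i·Δl_i)·tanφ'] / Σ W_i sinα_i, with Δl_i = b_i / cosα_i.
Slice 1: Δl = 2.4/cos1.6° = 2.401 m; N'_1 = 42·cos1.6° − 3·2.401 = 34.8; c'Δl = 34.09; W sinα = 1.2
Slice 2: Δl = 2.8/cos16.6° = 2.922 m; N'_2 = 131·cos16.6° − 8·2.922 = 102.2; c'Δl = 41.49; W sinα = 37.4
Slice 3: Δl = 1.5/cos29.8° = 1.729 m; N'_3 = 90·cos29.8° − 4·1.729 = 71.2; c'Δl = 24.55; W sinα = 44.7
Slice 4: Δl = 2.2/cos42.9° = 3.003 m; N'_4 = 133·cos42.9° − 12·3.003 = 61.4; c'Δl = 42.65; W sinα = 90.5
Slice 5: Δl = 1.4/cos59.1° = 2.726 m; N'_5 = 37·cos59.1° − 1·2.726 = 16.3; c'Δl = 38.71; W sinα = 31.7
Σc'Δl = 181.5 kN/m; ΣN' = 285.8 kN/m; ΣW sinα = 205.6 kN/m
Resisting = 181.5 + 285.8·tan27.6° = 181.5 + 149.4 = 330.9 kN/m
FS = 330.9 / 205.6 = 1.609

FS = 1.61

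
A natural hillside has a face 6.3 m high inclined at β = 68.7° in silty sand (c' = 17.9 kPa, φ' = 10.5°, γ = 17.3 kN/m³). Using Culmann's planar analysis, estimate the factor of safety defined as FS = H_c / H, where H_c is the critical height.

H_c = (4c'/γ) · sinβ cosφ' / [1 − cos(β − φ')]
    = (4·17.9/17.3) · sin68.7°·cos10.5° / [1 − cos58.2°]
    = 4.139 · 0.9161 / 0.4730 = 8.01 m
FS = H_c / H = 8.01 / 6.3 = 1.272

FS = 1.27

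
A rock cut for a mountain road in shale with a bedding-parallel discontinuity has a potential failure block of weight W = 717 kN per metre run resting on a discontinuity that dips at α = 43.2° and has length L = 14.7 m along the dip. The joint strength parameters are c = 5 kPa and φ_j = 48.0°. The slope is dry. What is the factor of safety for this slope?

FS = 1.33

Resolving the block weight along and normal to the plane and applying the Mohr–Coulomb strength on the joint:
N' = W cosα = 717·cos43.2° = 522.7 kN/m
Driving force T = W sinα = 717·sin43.2° = 490.8 kN/m
Resisting force R = c·L + N'·tanφ_j = 5·14.7 + 522.7·tan48.0° = 73.5 + 580.5 = 654.0 kN/m
FS = R / T = 654.0 / 490.8 = 1.332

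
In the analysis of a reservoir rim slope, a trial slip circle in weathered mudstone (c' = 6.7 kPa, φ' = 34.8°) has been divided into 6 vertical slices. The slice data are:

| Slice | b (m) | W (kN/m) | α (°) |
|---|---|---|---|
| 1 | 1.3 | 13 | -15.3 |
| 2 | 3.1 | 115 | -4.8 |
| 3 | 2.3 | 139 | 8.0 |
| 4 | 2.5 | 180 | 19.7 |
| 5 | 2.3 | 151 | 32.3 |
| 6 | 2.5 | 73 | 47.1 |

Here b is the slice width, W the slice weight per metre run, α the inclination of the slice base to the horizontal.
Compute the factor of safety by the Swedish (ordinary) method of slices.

FS = 2.64

Ordinary method of slices: FS = Σ[c'·Δl_i + (W_i cosα_i)·tanφ'] / Σ W_i sinα_i, with Δl_i = b_i / cosα_i.
Slice 1: Δl = 1.3/cos(-15.3°) = 1.348 m; N'_1 = 13·cos(-15.3°) = 12.5; c'Δl = 9.03; W sinα = -3.4
Slice 2: Δl = 3.1/cos(-4.8°) = 3.111 m; N'_2 = 115·cos(-4.8°) = 114.6; c'Δl = 20.84; W sinα = -9.6
Slice 3: Δl = 2.3/cos8.0° = 2.323 m; N'_3 = 139·cos8.0° = 137.6; c'Δl = 15.56; W sinα = 19.3
Slice 4: Δl = 2.5/cos19.7° = 2.655 m; N'_4 = 180·cos19.7° = 169.5; c'Δl = 17.79; W sinα = 60.7
Slice 5: Δl = 2.3/cos32.3° = 2.721 m; N'_5 = 151·cos32.3° = 127.6; c'Δl = 18.23; W sinα = 80.7
Slice 6: Δl = 2.5/cos47.1° = 3.673 m; N'_6 = 73·cos47.1° = 49.7; c'Δl = 24.61; W sinα = 53.5
Σc'Δl = 106.1 kN/m; ΣN' = 611.6 kN/m; ΣW sinα = 201.1 kN/m
Resisting = 106.1 + 611.6·tan34.8° = 106.1 + 425.1 = 531.1 kN/m
FS = 531.1 / 201.1 = 2.641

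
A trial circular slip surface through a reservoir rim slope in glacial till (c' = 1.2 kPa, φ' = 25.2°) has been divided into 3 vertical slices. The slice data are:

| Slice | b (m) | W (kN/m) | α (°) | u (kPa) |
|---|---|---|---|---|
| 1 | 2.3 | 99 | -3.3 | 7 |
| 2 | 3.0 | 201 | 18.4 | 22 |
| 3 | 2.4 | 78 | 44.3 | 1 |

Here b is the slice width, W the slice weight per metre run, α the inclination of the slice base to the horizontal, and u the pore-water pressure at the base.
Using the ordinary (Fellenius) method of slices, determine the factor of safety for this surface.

Ordinary method of slices: FS = Σ[c'·Δl_i + (W_i cosα_i − u_i·Δl_i)·tanφ'] / Σ W_i sinα_i, with Δl_i = b_i / cosα_i.
Slice 1: Δl = 2.3/cos(-3.3°) = 2.304 m; N'_1 = 99·cos(-3.3°) − 7·2.304 = 82.7; c'Δl = 2.76; W sinα = -5.7
Slice 2: Δl = 3.0/cos18.4° = 3.162 m; N'_2 = 201·cos18.4° − 22·3.162 = 121.2; c'Δl = 3.79; W sinα = 63.4
Slice 3: Δl = 2.4/cos44.3° = 3.353 m; N'_3 = 78·cos44.3° − 1·3.353 = 52.5; c'Δl = 4.02; W sinα = 54.5
Σc'Δl = 10.6 kN/m; ΣN' = 256.3 kN/m; ΣW sinα = 112.2 kN/m
Resisting = 10.6 + 256.3·tan25.2° = 10.6 + 120.6 = 131.2 kN/m
FS = 131.2 / 112.2 = 1.169

FS = 1.17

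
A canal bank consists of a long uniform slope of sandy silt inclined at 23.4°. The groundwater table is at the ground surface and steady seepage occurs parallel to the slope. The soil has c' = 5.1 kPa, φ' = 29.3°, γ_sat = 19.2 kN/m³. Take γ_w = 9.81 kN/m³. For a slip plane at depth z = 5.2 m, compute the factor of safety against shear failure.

With seepage parallel to the slope and the water table at the surface, the effective normal stress on the slip plane uses the buoyant unit weight γ' = γ_sat − γ_w while the driving shear stress uses γ_sat:
FS = [c' + γ' z cos²β tanφ'] / [γ_sat z sinβ cosβ]
γ' = 19.2 − 9.81 = 9.39 kN/m³
Numerator = 5.1 + 9.39·5.2·cos²23.4°·tan29.3° = 5.1 + 9.39·5.2·0.8423·0.5612 = 28.179 kPa
Denominator = 19.2·5.2·sin23.4°·cos23.4° = 19.2·5.2·0.3971·0.9178 = 36.390 kPa
FS = 28.179 / 36.390 = 0.774

FS = 0.77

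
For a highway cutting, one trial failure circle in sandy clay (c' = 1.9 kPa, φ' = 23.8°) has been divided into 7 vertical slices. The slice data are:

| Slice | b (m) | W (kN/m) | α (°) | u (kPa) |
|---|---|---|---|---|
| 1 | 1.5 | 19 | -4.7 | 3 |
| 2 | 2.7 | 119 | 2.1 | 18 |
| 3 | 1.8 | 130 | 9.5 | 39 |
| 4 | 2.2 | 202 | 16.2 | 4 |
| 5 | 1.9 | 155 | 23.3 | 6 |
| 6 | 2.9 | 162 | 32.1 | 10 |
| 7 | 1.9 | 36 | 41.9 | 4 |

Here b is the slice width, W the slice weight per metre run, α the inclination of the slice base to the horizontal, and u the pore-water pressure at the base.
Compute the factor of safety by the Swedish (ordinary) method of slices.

FS = 1.13

Ordinary method of slices: FS = Σ[c'·Δl_i + (W_i cosα_i − u_i·Δl_i)·tanφ'] / Σ W_i sinα_i, with Δl_i = b_i / cosα_i.
Slice 1: Δl = 1.5/cos(-4.7°) = 1.505 m; N'_1 = 19·cos(-4.7°) − 3·1.505 = 14.4; c'Δl = 2.86; W sinα = -1.6
Slice 2: Δl = 2.7/cos2.1° = 2.702 m; N'_2 = 119·cos2.1° − 18·2.702 = 70.3; c'Δl = 5.13; W sinα = 4.4
Slice 3: Δl = 1.8/cos9.5° = 1.825 m; N'_3 = 130·cos9.5° − 39·1.825 = 57.0; c'Δl = 3.47; W sinα = 21.5
Slice 4: Δl = 2.2/cos16.2° = 2.291 m; N'_4 = 202·cos16.2° − 4·2.291 = 184.8; c'Δl = 4.35; W sinα = 56.4
Slice 5: Δl = 1.9/cos23.3° = 2.069 m; N'_5 = 155·cos23.3° − 6·2.069 = 129.9; c'Δl = 3.93; W sinα = 61.3
Slice 6: Δl = 2.9/cos32.1° = 3.423 m; N'_6 = 162·cos32.1° − 10·3.423 = 103.0; c'Δl = 6.50; W sinα = 86.1
Slice 7: Δl = 1.9/cos41.9° = 2.553 m; N'_7 = 36·cos41.9° − 4·2.553 = 16.6; c'Δl = 4.85; W sinα = 24.0
Σc'Δl = 31.1 kN/m; ΣN' = 576.1 kN/m; ΣW sinα = 252.1 kN/m
Resisting = 31.1 + 576.1·tan23.8° = 31.1 + 254.1 = 285.2 kN/m
FS = 285.2 / 252.1 = 1.131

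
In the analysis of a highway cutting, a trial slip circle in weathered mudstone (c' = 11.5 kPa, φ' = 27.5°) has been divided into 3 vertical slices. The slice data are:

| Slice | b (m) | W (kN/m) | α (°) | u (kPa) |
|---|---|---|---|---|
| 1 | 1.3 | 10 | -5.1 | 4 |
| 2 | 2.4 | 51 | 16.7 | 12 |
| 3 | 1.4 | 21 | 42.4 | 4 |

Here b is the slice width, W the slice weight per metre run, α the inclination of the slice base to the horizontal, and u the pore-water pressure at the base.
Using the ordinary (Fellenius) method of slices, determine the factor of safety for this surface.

FS = 2.94

Ordinary method of slices: FS = Σ[c'·Δl_i + (W_i cosα_i − u_i·Δl_i)·tanφ'] / Σ W_i sinα_i, with Δl_i = b_i / cosα_i.
Slice 1: Δl = 1.3/cos(-5.1°) = 1.305 m; N'_1 = 10·cos(-5.1°) − 4·1.305 = 4.7; c'Δl = 15.01; W sinα = -0.9
Slice 2: Δl = 2.4/cos16.7° = 2.506 m; N'_2 = 51·cos16.7° − 12·2.506 = 18.8; c'Δl = 28.82; W sinα = 14.7
Slice 3: Δl = 1.4/cos42.4° = 1.896 m; N'_3 = 21·cos42.4° − 4·1.896 = 7.9; c'Δl = 21.80; W sinα = 14.2
Σc'Δl = 65.6 kN/m; ΣN' = 31.4 kN/m; ΣW sinα = 27.9 kN/m
Resisting = 65.6 + 31.4·tan27.5° = 65.6 + 16.4 = 82.0 kN/m
FS = 82.0 / 27.9 = 2.936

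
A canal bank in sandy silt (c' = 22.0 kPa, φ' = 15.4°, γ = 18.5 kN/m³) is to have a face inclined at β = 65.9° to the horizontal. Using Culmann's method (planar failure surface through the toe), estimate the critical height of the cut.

H_c = 11.50 m

Culmann's analysis gives the critical failure plane at α_cr = (β + φ')/2 = (65.9 + 15.4)/2 = 40.7°, and the critical height
H_c = (4c'/γ) · sinβ cosφ' / [1 − cos(β − φ')]
    = (4·22.0/18.5) · sin65.9°·cos15.4° / [1 − cos(50.5°)]
    = 4.757 · 0.9128·0.9641 / [1 − 0.6361]
    = 4.757 · 0.8801 / 0.3639
    = 11.50 m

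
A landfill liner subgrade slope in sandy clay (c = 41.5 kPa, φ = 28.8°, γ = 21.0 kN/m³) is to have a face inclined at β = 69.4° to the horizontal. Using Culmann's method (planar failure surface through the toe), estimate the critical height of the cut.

H_c = 26.94 m

Culmann's analysis gives the critical failure plane at α_cr = (β + φ)/2 = (69.4 + 28.8)/2 = 49.1°, and the critical height
H_c = (4c/γ) · sinβ cosφ / [1 − cos(β − φ)]
    = (4·41.5/21.0) · sin69.4°·cos28.8° / [1 − cos(40.6°)]
    = 7.905 · 0.9361·0.8763 / [1 − 0.7593]
    = 7.905 · 0.8203 / 0.2407
    = 26.94 m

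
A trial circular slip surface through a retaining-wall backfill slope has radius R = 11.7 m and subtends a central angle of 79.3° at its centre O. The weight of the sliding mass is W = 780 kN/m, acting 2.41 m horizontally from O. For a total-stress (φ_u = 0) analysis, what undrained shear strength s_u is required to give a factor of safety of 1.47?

s_u = 14.6 kPa

FS = s_u·L_a·R / (W·d), so s_u = FS·W·d / (L_a·R).
Arc length L_a = R·θ = 11.7·(79.3°·π/180) = 11.7·1.3840 = 16.19 m
s_u = 1.47·780·2.41 / (16.19·11.7) = 2763.3 / 189.46 = 14.59 kPa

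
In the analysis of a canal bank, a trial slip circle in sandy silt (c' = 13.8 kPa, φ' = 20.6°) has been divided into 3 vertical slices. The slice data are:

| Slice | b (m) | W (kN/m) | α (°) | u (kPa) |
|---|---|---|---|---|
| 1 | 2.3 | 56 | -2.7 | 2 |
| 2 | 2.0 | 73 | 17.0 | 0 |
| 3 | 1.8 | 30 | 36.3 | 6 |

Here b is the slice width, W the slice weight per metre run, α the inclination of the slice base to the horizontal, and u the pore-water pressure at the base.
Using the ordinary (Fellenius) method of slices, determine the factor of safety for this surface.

FS = 3.87

Ordinary method of slices: FS = Σ[c'·Δl_i + (W_i cosα_i − u_i·Δl_i)·tanφ'] / Σ W_i sinα_i, with Δl_i = b_i / cosα_i.
Slice 1: Δl = 2.3/cos(-2.7°) = 2.303 m; N'_1 = 56·cos(-2.7°) − 2·2.303 = 51.3; c'Δl = 31.78; W sinα = -2.6
Slice 2: Δl = 2.0/cos17.0° = 2.091 m; N'_2 = 73·cos17.0° − 0·2.091 = 69.8; c'Δl = 28.86; W sinα = 21.3
Slice 3: Δl = 1.8/cos36.3° = 2.233 m; N'_3 = 30·cos36.3° − 6·2.233 = 10.8; c'Δl = 30.82; W sinα = 17.8
Σc'Δl = 91.5 kN/m; ΣN' = 131.9 kN/m; ΣW sinα = 36.5 kN/m
Resisting = 91.5 + 131.9·tan20.6° = 91.5 + 49.6 = 141.0 kN/m
FS = 141.0 / 36.5 = 3.868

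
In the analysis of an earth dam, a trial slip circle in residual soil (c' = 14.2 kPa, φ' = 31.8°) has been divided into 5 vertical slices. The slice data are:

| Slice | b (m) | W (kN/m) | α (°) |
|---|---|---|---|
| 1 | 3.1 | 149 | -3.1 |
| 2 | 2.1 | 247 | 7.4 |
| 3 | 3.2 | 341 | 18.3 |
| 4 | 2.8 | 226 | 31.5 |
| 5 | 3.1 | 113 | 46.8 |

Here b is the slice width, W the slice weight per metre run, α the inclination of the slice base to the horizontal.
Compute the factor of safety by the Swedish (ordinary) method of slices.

Ordinary method of slices: FS = Σ[c'·Δl_i + (W_i cosα_i)·tanφ'] / Σ W_i sinα_i, with Δl_i = b_i / cosα_i.
Slice 1: Δl = 3.1/cos(-3.1°) = 3.105 m; N'_1 = 149·cos(-3.1°) = 148.8; c'Δl = 44.08; W sinα = -8.1
Slice 2: Δl = 2.1/cos7.4° = 2.118 m; N'_2 = 247·cos7.4° = 244.9; c'Δl = 30.07; W sinα = 31.8
Slice 3: Δl = 3.2/cos18.3° = 3.370 m; N'_3 = 341·cos18.3° = 323.8; c'Δl = 47.86; W sinα = 107.1
Slice 4: Δl = 2.8/cos31.5° = 3.284 m; N'_4 = 226·cos31.5° = 192.7; c'Δl = 46.63; W sinα = 118.1
Slice 5: Δl = 3.1/cos46.8° = 4.529 m; N'_5 = 113·cos46.8° = 77.4; c'Δl = 64.31; W sinα = 82.4
Σc'Δl = 233.0 kN/m; ΣN' = 987.5 kN/m; ΣW sinα = 331.3 kN/m
Resisting = 233.0 + 987.5·tan31.8° = 233.0 + 612.3 = 845.2 kN/m
FS = 845.2 / 331.3 = 2.551

FS = 2.55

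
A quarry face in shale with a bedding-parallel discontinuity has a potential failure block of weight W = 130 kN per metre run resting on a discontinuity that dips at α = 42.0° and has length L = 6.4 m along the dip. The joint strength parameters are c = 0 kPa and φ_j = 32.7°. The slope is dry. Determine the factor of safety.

FS = 0.71

Resolving the block weight along and normal to the plane and applying the Mohr–Coulomb strength on the joint:
N' = W cosα = 130·cos42.0° = 96.6 kN/m
Driving force T = W sinα = 130·sin42.0° = 87.0 kN/m
Resisting force R = c·L + N'·tanφ_j = 0·6.4 + 96.6·tan32.7° = 0.0 + 62.0 = 62.0 kN/m
FS = R / T = 62.0 / 87.0 = 0.713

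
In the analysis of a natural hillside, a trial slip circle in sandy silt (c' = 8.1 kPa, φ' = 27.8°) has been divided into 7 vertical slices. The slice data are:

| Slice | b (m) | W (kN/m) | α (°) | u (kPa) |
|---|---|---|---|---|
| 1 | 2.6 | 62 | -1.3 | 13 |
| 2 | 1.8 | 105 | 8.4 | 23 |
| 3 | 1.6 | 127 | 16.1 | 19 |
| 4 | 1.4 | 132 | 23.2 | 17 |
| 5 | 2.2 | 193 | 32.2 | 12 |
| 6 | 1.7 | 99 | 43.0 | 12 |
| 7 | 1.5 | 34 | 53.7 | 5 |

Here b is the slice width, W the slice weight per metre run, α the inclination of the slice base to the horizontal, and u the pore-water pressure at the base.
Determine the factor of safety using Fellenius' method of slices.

Ordinary method of slices: FS = Σ[c'·Δl_i + (W_i cosα_i − u_i·Δl_i)·tanφ'] / Σ W_i sinα_i, with Δl_i = b_i / cosα_i.
Slice 1: Δl = 2.6/cos(-1.3°) = 2.601 m; N'_1 = 62·cos(-1.3°) − 13·2.601 = 28.2; c'Δl = 21.07; W sinα = -1.4
Slice 2: Δl = 1.8/cos8.4° = 1.820 m; N'_2 = 105·cos8.4° − 23·1.820 = 62.0; c'Δl = 14.74; W sinα = 15.3
Slice 3: Δl = 1.6/cos16.1° = 1.665 m; N'_3 = 127·cos16.1° − 19·1.665 = 90.4; c'Δl = 13.49; W sinα = 35.2
Slice 4: Δl = 1.4/cos23.2° = 1.523 m; N'_4 = 132·cos23.2° − 17·1.523 = 95.4; c'Δl = 12.34; W sinα = 52.0
Slice 5: Δl = 2.2/cos32.2° = 2.600 m; N'_5 = 193·cos32.2° − 12·2.600 = 132.1; c'Δl = 21.06; W sinα = 102.8
Slice 6: Δl = 1.7/cos43.0° = 2.324 m; N'_6 = 99·cos43.0° − 12·2.324 = 44.5; c'Δl = 18.83; W sinα = 67.5
Slice 7: Δl = 1.5/cos53.7° = 2.534 m; N'_7 = 34·cos53.7° − 5·2.534 = 7.5; c'Δl = 20.52; W sinα = 27.4
Σc'Δl = 122.0 kN/m; ΣN' = 460.1 kN/m; ΣW sinα = 298.9 kN/m
Resisting = 122.0 + 460.1·tan27.8° = 122.0 + 242.6 = 364.6 kN/m
FS = 364.6 / 298.9 = 1.220

FS = 1.22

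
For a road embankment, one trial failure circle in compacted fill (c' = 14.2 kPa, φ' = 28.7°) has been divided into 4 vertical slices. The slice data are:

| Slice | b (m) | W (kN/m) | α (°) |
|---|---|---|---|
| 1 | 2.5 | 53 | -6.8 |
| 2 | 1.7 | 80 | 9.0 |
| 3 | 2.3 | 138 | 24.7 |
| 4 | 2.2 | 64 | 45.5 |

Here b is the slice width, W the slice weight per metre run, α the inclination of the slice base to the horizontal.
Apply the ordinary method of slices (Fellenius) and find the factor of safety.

FS = 2.79

Ordinary method of slices: FS = Σ[c'·Δl_i + (W_i cosα_i)·tanφ'] / Σ W_i sinα_i, with Δl_i = b_i / cosα_i.
Slice 1: Δl = 2.5/cos(-6.8°) = 2.518 m; N'_1 = 53·cos(-6.8°) = 52.6; c'Δl = 35.75; W sinα = -6.3
Slice 2: Δl = 1.7/cos9.0° = 1.721 m; N'_2 = 80·cos9.0° = 79.0; c'Δl = 24.44; W sinα = 12.5
Slice 3: Δl = 2.3/cos24.7° = 2.532 m; N'_3 = 138·cos24.7° = 125.4; c'Δl = 35.95; W sinα = 57.7
Slice 4: Δl = 2.2/cos45.5° = 3.139 m; N'_4 = 64·cos45.5° = 44.9; c'Δl = 44.57; W sinα = 45.6
Σc'Δl = 140.7 kN/m; ΣN' = 301.9 kN/m; ΣW sinα = 109.6 kN/m
Resisting = 140.7 + 301.9·tan28.7° = 140.7 + 165.3 = 306.0 kN/m
FS = 306.0 / 109.6 = 2.793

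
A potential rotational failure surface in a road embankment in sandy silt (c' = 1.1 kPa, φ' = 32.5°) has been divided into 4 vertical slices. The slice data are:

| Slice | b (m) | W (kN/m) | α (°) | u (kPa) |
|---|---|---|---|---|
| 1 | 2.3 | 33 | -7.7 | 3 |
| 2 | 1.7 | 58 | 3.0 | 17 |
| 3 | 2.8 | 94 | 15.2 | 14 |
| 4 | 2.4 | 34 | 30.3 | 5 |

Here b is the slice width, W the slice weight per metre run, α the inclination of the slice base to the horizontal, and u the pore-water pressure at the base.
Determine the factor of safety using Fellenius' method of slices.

Ordinary method of slices: FS = Σ[c'·Δl_i + (W_i cosα_i − u_i·Δl_i)·tanφ'] / Σ W_i sinα_i, with Δl_i = b_i / cosα_i.
Slice 1: Δl = 2.3/cos(-7.7°) = 2.321 m; N'_1 = 33·cos(-7.7°) − 3·2.321 = 25.7; c'Δl = 2.55; W sinα = -4.4
Slice 2: Δl = 1.7/cos3.0° = 1.702 m; N'_2 = 58·cos3.0° − 17·1.702 = 29.0; c'Δl = 1.87; W sinα = 3.0
Slice 3: Δl = 2.8/cos15.2° = 2.902 m; N'_3 = 94·cos15.2° − 14·2.902 = 50.1; c'Δl = 3.19; W sinα = 24.6
Slice 4: Δl = 2.4/cos30.3° = 2.780 m; N'_4 = 34·cos30.3° − 5·2.780 = 15.5; c'Δl = 3.06; W sinα = 17.2
Σc'Δl = 10.7 kN/m; ΣN' = 120.3 kN/m; ΣW sinα = 40.4 kN/m
Resisting = 10.7 + 120.3·tan32.5° = 10.7 + 76.6 = 87.3 kN/m
FS = 87.3 / 40.4 = 2.160

FS = 2.16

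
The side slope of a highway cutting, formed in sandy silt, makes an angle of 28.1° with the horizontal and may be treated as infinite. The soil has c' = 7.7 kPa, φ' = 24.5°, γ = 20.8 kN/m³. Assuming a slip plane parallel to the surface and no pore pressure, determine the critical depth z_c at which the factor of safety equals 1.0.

Setting FS = 1.00 in FS = [c' + γz cos²β tanφ'] / [γz sinβ cosβ] and solving for z:
z = c' / [γ cosβ (FS·sinβ − cosβ·tanφ')]
  = 7.7 / [20.8·cos28.1°·(1.00·sin28.1° − cos28.1°·tan24.5°)]
  = 7.7 / [20.8·0.8821·(1.00·0.4710 − 0.8821·0.4557)]
  = 7.7 / 1.2661 = 6.082 m

z_c = 6.08 m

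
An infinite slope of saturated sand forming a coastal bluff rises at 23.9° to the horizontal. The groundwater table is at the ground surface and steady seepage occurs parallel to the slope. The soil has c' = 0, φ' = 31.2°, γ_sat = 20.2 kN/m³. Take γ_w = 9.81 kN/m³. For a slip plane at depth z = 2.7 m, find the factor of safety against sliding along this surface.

With seepage parallel to the slope and the water table at the surface, the effective normal stress on the slip plane uses the buoyant unit weight γ' = γ_sat − γ_w while the driving shear stress uses γ_sat:
FS = [c' + γ' z cos²β tanφ'] / [γ_sat z sinβ cosβ]
(For c' = 0 this reduces to FS = (γ'/γ_sat)·tanφ'/tanβ.)
γ' = 20.2 − 9.81 = 10.39 kN/m³
Numerator = 0.0 + 10.39·2.7·cos²23.9°·tan31.2° = 0.0 + 10.39·2.7·0.8359·0.6056 = 14.201 kPa
Denominator = 20.2·2.7·sin23.9°·cos23.9° = 20.2·2.7·0.4051·0.9143 = 20.202 kPa
FS = 14.201 / 20.202 = 0.703

FS = 0.70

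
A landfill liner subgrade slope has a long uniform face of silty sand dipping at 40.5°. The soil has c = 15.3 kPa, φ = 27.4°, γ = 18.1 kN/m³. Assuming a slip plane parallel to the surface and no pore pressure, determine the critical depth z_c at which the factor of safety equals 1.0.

Setting FS = 1.00 in FS = [c + γz cos²β tanφ] / [γz sinβ cosβ] and solving for z:
z = c / [γ cosβ (FS·sinβ − cosβ·tanφ)]
  = 15.3 / [18.1·cos40.5°·(1.00·sin40.5° − cos40.5°·tan27.4°)]
  = 15.3 / [18.1·0.7604·(1.00·0.6494 − 0.7604·0.5184)]
  = 15.3 / 3.5137 = 4.354 m

z_c = 4.35 m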